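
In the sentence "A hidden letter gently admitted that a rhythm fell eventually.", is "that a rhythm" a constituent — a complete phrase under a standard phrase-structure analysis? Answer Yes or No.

"that" belongs to the complementizer "that" while "rhythm" belongs to the clause "a rhythm fell eventually"; a span that runs across that boundary is not a single phrase.

No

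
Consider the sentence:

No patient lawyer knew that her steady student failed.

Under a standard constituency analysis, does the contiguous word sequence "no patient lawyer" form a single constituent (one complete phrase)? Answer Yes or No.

Yes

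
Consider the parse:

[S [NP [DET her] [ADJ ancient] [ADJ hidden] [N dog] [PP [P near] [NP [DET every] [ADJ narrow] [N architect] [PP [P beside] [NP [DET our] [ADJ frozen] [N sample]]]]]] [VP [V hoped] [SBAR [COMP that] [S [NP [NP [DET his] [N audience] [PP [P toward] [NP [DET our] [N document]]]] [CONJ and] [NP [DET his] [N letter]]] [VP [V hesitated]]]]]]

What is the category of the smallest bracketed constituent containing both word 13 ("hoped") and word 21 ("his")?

Word 13 lies under S → VP → V; word 21 lies under S → VP → SBAR → S → NP → NP → DET. The lowest shared node is the VP.

VP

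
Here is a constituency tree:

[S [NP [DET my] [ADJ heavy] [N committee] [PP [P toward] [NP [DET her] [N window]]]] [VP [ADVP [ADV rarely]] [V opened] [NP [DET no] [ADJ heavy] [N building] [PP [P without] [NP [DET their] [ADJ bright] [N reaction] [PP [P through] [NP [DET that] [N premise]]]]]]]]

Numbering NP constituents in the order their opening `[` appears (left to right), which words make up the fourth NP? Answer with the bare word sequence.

In left-to-right order the NP constituents are "my heavy committee toward her window"; "her window"; "no heavy building without their bright reaction through that premise"; "their bright reaction through that premise"; "that premise". Number 4 is "their bright reaction through that premise".

their bright reaction through that premise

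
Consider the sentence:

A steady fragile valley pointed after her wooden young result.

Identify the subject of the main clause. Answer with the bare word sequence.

a steady fragile valley

"a steady fragile valley" is the NP that combines with the VP headed by "pointed" to form the main clause — the subject.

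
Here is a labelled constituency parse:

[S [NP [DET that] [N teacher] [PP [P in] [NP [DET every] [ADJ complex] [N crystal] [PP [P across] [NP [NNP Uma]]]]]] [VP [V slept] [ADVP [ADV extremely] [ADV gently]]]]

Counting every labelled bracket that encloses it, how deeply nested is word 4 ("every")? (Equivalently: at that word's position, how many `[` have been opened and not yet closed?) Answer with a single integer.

5

Path from the root down to the word: S → NP → PP → NP → DET. That is 5 enclosing brackets.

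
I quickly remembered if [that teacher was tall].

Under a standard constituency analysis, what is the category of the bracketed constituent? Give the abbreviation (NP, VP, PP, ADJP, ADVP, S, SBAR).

S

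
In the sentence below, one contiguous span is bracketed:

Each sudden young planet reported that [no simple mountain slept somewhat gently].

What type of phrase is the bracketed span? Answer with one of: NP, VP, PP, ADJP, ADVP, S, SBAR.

The bracketed span "no simple mountain slept somewhat gently" is headed by "slept", making it a clause (S).

S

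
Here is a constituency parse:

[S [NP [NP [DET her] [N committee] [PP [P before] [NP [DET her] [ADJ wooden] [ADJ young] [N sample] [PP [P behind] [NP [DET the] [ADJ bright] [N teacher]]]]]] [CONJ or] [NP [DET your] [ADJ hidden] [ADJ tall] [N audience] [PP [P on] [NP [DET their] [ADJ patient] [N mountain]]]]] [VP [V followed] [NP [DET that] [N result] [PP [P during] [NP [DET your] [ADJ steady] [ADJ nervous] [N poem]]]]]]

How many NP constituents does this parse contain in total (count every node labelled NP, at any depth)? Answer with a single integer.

8

Scanning left to right, an opening `[NP` appears at word positions 1, 1, 4, 9, 13, 18, 22, 25 — 8 in total.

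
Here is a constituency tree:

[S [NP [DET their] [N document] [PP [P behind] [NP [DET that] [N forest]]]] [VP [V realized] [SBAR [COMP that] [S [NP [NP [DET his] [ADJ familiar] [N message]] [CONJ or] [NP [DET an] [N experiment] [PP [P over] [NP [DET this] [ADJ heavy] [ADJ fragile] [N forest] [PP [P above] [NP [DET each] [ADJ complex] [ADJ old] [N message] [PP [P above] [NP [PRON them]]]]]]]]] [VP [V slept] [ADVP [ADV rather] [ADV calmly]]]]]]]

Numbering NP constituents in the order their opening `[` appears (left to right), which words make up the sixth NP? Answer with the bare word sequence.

this heavy fragile forest above each complex old message above them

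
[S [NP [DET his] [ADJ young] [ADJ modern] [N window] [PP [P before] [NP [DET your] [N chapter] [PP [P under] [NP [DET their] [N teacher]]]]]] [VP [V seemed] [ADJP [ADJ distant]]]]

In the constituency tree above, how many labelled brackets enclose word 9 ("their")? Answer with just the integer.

7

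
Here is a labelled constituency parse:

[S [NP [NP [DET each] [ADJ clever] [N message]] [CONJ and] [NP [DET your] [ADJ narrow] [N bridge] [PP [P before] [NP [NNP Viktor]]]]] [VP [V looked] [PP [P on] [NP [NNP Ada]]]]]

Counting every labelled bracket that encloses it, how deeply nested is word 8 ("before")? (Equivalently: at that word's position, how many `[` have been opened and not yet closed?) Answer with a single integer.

5

Path from the root down to the word: S → NP → NP → PP → P. That is 5 enclosing brackets.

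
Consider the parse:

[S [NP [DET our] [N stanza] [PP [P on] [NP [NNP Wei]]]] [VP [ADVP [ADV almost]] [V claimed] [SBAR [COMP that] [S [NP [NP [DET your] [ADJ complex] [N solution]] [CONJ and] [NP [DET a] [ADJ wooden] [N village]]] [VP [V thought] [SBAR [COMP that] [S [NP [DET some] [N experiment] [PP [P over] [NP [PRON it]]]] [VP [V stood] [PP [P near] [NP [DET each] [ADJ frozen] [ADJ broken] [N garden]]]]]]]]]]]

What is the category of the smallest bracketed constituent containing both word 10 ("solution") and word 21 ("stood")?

S

Word 10 lies under S → VP → SBAR → S → NP → NP → N; word 21 lies under S → VP → SBAR → S → VP → SBAR → S → VP → V. The lowest shared node is the S.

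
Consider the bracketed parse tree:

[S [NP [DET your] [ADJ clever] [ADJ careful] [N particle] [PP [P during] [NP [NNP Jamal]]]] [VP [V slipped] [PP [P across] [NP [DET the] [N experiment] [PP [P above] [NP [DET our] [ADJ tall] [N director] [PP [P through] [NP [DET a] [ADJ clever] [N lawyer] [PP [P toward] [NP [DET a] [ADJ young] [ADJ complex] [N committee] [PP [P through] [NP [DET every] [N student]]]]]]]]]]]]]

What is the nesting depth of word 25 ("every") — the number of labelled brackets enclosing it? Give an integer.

13

Path from the root down to the word: S → VP → PP → NP → PP → NP → PP → NP → PP → NP → PP → NP → DET. That is 13 enclosing brackets.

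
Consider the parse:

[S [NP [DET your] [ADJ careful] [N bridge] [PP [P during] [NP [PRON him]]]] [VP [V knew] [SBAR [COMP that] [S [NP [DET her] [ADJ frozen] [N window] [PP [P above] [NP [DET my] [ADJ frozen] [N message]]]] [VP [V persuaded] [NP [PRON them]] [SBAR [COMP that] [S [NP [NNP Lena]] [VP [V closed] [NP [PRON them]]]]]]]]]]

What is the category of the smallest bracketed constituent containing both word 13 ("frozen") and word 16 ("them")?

S

Both words fall inside [S her frozen window above my frozen message persuaded them that Lena closed them] (words 8–20), and no smaller constituent contains them both. Label: S.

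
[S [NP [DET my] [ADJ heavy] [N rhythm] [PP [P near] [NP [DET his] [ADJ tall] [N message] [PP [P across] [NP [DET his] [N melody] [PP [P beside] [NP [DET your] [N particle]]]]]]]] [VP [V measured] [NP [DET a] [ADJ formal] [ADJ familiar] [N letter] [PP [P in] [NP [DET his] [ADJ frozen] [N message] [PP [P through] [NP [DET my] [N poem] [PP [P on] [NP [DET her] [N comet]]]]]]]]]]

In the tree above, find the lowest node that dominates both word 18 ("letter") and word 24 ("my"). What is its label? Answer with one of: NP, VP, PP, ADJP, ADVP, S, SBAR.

NP

The smallest bracket enclosing both words is [NP a formal familiar letter in his frozen message through my poem on her comet], so the label is NP.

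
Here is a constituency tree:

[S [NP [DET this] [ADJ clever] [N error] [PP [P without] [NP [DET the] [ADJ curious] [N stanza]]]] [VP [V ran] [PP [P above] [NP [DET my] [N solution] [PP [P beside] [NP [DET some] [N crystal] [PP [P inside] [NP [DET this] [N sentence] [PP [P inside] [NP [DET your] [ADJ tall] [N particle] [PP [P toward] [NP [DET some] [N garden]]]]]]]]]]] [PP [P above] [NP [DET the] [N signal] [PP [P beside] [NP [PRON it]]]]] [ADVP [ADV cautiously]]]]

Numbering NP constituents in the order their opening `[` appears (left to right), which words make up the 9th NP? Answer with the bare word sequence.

it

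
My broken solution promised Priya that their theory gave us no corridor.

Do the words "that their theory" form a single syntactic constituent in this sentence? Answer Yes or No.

"that" belongs to the complementizer "that" while "theory" belongs to the clause "their theory gave us no corridor"; a span that runs across that boundary is not a single phrase.

No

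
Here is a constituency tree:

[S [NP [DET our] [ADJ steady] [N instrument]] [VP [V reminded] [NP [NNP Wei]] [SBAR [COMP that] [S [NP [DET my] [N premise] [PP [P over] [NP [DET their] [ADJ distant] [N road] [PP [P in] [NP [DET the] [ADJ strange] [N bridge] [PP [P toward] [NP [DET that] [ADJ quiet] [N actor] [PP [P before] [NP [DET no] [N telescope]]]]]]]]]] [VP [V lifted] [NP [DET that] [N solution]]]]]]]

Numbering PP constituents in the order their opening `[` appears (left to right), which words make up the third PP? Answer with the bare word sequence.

In left-to-right order the PP constituents are "over their distant road in the strange bridge toward that quiet actor before no telescope"; "in the strange bridge toward that quiet actor before no telescope"; "toward that quiet actor before no telescope"; "before no telescope". Number 3 is "toward that quiet actor before no telescope".

toward that quiet actor before no telescope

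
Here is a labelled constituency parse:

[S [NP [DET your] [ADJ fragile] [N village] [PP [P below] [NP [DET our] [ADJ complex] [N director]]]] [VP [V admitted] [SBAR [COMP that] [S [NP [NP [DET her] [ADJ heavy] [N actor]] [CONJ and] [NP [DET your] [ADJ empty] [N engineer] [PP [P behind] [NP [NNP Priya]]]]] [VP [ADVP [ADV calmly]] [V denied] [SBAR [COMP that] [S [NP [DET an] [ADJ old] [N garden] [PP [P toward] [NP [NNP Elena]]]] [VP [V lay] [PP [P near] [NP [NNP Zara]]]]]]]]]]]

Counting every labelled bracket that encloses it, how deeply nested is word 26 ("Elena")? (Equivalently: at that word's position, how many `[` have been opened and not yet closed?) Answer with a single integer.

11

Path from the root down to the word: S → VP → SBAR → S → VP → SBAR → S → NP → PP → NP → NNP. That is 11 enclosing brackets.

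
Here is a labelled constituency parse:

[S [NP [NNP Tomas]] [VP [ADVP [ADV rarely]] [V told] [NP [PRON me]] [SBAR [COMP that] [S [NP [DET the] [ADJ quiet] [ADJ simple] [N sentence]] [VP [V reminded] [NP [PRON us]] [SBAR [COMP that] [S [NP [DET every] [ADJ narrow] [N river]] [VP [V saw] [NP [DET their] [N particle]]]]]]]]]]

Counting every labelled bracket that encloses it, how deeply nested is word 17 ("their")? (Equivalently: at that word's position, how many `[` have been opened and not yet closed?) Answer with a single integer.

10

Counting open brackets not yet closed at "their": [S [VP [SBAR [S [VP [SBAR [S [VP [NP [DET = 10.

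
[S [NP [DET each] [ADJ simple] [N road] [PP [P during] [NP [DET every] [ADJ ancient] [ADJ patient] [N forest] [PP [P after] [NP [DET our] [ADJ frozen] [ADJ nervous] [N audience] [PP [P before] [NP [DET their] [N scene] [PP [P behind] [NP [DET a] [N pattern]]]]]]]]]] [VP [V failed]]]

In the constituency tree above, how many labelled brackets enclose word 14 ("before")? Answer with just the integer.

Path from the root down to the word: S → NP → PP → NP → PP → NP → PP → P. That is 8 enclosing brackets.

8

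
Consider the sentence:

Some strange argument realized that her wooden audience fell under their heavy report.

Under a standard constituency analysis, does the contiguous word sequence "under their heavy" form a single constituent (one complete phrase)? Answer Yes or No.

No

The smallest constituent containing the whole sequence is the prepositional phrase [PP under their heavy report], but the sequence is only part of it — it straddles the boundary between preposition "under" and noun phrase "their heavy report".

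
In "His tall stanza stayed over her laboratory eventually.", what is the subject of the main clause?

his tall stanza

In the main clause the verb is "stayed"; the NP preceding it, "his tall stanza", is the subject.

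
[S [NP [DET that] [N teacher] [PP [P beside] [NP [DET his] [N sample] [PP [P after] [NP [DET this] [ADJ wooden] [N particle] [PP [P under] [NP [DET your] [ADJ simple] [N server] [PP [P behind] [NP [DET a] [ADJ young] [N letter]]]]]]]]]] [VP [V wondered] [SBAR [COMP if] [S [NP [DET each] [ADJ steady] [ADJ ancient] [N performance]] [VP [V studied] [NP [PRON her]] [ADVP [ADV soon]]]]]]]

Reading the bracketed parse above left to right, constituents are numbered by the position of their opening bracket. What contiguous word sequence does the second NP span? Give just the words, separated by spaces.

The NP opening brackets appear, in order, over: "that teacher beside his sample after this wooden particle under your simple server behind a young letter"; "his sample after this wooden particle under your simple server behind a young letter"; "this wooden particle under your simple server behind a young letter"; "your simple server behind a young letter"; "a young letter"; "each steady ancient performance"; "her". The second one spans "his sample after this wooden particle under your simple server behind a young letter".

his sample after this wooden particle under your simple server behind a young letter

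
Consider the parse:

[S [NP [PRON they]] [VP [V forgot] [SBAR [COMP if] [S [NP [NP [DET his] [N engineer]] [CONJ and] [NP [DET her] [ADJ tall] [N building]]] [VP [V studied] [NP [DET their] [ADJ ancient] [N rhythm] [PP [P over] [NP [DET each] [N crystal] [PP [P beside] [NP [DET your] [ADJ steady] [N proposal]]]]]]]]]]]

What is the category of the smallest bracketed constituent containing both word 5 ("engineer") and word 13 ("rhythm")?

S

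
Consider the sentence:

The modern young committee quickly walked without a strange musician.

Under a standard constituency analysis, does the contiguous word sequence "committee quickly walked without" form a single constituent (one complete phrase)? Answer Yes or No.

No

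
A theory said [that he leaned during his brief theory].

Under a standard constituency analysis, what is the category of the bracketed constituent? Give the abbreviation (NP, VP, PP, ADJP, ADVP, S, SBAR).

"that" is the head of the bracketed span, so the span is a subordinate clause: SBAR.

SBAR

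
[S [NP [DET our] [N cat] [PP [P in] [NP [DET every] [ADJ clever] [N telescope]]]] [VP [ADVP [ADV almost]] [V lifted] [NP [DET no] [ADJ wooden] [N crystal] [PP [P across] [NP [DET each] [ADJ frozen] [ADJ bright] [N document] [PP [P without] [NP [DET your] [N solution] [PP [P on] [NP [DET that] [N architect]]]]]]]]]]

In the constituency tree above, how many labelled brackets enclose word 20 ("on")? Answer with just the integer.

Counting open brackets not yet closed at "on": [S [VP [NP [PP [NP [PP [NP [PP [P = 9.

9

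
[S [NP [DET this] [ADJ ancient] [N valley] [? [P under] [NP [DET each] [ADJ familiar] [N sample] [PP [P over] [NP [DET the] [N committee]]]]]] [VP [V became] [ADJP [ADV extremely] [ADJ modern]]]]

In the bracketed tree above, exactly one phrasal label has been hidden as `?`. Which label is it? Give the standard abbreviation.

A constituent whose immediate children are P 'under', NP is a prepositional phrase: PP.

PP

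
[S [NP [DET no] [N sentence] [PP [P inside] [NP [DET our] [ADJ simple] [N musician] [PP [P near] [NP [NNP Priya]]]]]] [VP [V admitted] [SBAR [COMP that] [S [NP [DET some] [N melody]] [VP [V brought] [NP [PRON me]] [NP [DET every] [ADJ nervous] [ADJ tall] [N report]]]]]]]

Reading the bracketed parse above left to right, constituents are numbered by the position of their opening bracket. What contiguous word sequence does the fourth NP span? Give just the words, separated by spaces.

some melody

Opening `[NP` markers occur at word positions 1, 4, 8, 11, 14, 15; the fourth of these opens the constituent [NP some melody].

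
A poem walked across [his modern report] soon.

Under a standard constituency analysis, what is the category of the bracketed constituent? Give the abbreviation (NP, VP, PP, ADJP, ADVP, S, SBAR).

NP

The bracketed span "his modern report" is headed by "report", making it a noun phrase (NP).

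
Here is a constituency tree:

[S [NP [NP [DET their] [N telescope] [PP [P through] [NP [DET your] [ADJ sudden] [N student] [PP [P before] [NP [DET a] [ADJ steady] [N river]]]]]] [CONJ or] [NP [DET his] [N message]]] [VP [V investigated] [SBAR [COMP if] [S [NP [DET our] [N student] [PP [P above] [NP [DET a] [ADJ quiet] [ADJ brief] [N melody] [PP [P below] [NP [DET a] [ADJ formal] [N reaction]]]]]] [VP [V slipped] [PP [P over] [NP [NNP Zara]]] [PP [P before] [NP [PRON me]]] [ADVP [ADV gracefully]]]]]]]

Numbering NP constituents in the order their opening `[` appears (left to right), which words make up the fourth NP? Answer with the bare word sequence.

Opening `[NP` markers occur at word positions 1, 1, 4, 8, 12, 16, 19, 24, 29, 31; the fourth of these opens the constituent [NP a steady river].

a steady river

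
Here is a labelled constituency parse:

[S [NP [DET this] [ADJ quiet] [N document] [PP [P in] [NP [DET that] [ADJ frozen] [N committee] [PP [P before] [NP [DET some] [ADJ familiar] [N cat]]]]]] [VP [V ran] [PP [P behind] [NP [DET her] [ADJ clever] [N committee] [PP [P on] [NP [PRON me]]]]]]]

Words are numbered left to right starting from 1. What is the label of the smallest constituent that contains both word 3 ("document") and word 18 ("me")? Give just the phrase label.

S

Word 3 lies under S → NP → N; word 18 lies under S → VP → PP → NP → PP → NP → PRON. The lowest shared node is the S.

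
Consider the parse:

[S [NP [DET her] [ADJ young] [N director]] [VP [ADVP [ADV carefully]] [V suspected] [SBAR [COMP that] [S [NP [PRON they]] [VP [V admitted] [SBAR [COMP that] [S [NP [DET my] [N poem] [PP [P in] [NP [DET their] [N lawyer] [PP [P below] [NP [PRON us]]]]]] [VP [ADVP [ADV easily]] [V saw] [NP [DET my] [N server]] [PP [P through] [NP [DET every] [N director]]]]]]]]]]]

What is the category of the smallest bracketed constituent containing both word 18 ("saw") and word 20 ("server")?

Word 18 lies under S → VP → SBAR → S → VP → SBAR → S → VP → V; word 20 lies under S → VP → SBAR → S → VP → SBAR → S → VP → NP → N. The lowest shared node is the VP.

VP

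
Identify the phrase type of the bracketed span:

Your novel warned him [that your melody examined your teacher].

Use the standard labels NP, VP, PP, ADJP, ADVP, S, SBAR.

SBAR

The bracketed span "that your melody examined your teacher" is headed by "that", making it a subordinate clause (SBAR).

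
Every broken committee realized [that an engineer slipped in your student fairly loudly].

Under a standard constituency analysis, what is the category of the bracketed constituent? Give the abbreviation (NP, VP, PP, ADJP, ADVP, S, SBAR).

The span is built around the complementizer "that" — a subordinate clause (SBAR).

SBAR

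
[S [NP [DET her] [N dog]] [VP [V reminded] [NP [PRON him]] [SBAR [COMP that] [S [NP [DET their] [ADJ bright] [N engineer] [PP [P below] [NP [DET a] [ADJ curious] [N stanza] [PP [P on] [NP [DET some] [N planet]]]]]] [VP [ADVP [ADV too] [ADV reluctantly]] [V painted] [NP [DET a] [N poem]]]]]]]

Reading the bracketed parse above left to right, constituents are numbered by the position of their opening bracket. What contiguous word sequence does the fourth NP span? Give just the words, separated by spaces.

a curious stanza on some planet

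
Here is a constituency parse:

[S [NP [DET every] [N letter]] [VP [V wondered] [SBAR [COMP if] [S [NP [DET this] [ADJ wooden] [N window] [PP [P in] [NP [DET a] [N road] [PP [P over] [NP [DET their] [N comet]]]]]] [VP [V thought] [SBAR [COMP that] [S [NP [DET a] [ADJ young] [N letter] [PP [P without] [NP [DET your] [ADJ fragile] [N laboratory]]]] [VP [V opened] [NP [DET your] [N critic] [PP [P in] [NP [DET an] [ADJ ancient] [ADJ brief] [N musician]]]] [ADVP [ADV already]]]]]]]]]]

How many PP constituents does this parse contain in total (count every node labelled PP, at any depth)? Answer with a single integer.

4

Scanning left to right, an opening `[PP` appears at word positions 8, 11, 19, 26 — 4 in total.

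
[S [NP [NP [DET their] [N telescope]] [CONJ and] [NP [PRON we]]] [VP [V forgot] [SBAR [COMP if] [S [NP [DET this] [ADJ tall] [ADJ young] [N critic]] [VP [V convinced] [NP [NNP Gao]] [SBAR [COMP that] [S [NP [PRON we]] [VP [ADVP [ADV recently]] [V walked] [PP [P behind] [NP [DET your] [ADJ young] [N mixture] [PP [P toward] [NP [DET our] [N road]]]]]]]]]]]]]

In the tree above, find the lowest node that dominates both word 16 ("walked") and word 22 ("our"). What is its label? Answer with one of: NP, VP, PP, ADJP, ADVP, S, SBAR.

VP

Word 16 lies under S → VP → SBAR → S → VP → SBAR → S → VP → V; word 22 lies under S → VP → SBAR → S → VP → SBAR → S → VP → PP → NP → PP → NP → DET. The lowest shared node is the VP.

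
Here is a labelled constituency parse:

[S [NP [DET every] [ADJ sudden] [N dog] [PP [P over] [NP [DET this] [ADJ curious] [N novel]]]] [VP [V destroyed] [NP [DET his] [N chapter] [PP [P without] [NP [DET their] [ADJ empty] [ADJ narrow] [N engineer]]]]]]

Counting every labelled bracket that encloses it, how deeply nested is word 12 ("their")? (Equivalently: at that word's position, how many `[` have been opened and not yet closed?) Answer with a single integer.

6

The word sits inside DET, which is inside NP, inside PP, inside NP, inside VP, inside S — 6 brackets in all.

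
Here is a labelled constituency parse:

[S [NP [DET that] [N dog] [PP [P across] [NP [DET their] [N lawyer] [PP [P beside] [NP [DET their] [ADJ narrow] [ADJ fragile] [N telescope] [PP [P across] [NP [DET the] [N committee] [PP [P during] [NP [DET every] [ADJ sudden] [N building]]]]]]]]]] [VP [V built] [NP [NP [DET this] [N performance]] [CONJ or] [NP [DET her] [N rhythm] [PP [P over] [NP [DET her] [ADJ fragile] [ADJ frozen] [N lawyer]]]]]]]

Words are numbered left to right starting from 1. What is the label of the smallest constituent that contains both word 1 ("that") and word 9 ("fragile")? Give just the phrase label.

NP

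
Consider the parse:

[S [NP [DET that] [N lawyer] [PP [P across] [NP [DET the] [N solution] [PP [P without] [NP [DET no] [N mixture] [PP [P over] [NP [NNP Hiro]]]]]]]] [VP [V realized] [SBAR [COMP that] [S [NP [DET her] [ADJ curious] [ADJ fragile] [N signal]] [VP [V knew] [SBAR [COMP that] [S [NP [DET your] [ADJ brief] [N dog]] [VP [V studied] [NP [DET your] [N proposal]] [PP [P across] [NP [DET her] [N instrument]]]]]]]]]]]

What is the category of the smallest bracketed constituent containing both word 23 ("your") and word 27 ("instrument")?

Both words fall inside [VP studied your proposal across her instrument] (words 22–27), and no smaller constituent contains them both. Label: VP.

VP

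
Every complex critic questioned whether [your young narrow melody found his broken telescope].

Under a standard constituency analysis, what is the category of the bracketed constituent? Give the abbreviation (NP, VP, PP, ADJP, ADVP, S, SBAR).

S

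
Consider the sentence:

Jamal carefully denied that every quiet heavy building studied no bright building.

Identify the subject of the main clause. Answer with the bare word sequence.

Jamal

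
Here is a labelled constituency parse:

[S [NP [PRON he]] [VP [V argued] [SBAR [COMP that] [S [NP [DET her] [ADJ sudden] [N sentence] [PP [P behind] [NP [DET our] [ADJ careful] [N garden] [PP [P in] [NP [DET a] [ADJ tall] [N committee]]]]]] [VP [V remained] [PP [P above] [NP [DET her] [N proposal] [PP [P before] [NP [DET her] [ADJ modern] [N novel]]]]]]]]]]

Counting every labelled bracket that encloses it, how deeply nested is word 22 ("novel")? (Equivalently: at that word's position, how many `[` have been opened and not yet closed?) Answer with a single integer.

The word sits inside N, which is inside NP, inside PP, inside NP, inside PP, inside VP, inside S, inside SBAR, inside VP, inside S — 10 brackets in all.

10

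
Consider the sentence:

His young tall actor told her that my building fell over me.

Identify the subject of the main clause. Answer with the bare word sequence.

The subject of the main clause is the NP immediately before the verb "told": "his young tall actor".

his young tall actor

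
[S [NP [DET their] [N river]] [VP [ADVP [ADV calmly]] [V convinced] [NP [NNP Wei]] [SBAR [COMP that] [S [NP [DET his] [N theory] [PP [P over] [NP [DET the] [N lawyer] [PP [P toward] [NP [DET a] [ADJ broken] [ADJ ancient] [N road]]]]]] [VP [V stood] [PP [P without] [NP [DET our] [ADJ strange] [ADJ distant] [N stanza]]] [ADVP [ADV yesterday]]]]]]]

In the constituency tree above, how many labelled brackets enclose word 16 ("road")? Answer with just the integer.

10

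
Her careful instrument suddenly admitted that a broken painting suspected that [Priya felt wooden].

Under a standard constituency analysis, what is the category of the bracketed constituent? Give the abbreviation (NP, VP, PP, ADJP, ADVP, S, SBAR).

S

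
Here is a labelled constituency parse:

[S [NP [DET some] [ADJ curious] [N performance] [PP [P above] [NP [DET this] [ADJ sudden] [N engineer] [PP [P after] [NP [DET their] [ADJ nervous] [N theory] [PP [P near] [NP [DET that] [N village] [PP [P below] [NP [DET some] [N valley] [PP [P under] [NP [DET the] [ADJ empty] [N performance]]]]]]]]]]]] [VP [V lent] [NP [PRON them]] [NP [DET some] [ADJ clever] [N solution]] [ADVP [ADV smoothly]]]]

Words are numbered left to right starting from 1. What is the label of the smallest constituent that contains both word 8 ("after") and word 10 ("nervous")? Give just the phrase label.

The smallest bracket enclosing both words is [PP after their nervous theory near that village below some valley under the empty performance], so the label is PP.

PP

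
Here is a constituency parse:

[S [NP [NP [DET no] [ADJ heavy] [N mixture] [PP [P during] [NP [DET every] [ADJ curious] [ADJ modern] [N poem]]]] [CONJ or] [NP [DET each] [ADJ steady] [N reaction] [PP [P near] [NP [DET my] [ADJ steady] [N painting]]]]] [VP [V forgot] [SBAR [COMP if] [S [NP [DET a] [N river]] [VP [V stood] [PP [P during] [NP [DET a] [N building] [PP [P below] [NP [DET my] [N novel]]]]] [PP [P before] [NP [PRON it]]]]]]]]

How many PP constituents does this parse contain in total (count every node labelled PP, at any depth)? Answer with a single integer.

The PP constituents are: [PP during every curious modern poem]; [PP near my steady painting]; [PP during a building below my novel]; [PP below my novel]; [PP before it]. Total: 5.

5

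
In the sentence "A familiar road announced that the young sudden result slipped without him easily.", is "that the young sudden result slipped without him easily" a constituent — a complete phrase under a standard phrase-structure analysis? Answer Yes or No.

Yes

These words form the whole subordinate clause headed by "that", so yes — one constituent.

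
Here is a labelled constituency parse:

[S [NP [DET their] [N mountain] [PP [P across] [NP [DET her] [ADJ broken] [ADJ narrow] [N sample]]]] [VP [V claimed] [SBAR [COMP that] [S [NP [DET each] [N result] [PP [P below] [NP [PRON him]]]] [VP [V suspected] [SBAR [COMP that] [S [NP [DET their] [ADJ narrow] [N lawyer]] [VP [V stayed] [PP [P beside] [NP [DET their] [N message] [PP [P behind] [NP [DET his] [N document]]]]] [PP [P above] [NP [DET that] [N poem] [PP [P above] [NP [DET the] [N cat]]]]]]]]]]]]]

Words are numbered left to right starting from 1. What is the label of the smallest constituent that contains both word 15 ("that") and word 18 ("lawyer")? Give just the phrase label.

SBAR

Word 15 lies under S → VP → SBAR → S → VP → SBAR → COMP; word 18 lies under S → VP → SBAR → S → VP → SBAR → S → NP → N. The lowest shared node is the SBAR.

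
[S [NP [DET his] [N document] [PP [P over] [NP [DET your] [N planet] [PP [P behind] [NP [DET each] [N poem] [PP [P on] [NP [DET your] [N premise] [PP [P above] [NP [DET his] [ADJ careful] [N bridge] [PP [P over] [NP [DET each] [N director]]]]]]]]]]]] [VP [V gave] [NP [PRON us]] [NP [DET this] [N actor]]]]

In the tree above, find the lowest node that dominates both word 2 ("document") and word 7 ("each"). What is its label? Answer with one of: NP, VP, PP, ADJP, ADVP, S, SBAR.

NP

Both words fall inside [NP his document over your planet behind each poem on your premise above his careful bridge over each director] (words 1–18), and no smaller constituent contains them both. Label: NP.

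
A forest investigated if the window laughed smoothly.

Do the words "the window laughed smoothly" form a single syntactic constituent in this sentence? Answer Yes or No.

Yes

The sequence corresponds to a single S node — the clause "the window laughed smoothly".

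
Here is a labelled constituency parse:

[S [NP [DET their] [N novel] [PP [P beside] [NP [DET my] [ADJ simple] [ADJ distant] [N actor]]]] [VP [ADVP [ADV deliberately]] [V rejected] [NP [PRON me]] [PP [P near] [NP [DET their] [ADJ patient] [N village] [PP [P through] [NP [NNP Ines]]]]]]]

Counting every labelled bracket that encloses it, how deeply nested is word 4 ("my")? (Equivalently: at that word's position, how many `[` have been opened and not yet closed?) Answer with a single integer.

5

The word sits inside DET, which is inside NP, inside PP, inside NP, inside S — 5 brackets in all.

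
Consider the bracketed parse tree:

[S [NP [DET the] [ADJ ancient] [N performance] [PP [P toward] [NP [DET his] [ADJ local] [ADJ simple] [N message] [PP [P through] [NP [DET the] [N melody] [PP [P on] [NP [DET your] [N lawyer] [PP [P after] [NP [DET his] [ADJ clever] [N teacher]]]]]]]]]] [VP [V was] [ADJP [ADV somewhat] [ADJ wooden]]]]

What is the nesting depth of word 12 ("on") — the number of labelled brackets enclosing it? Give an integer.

8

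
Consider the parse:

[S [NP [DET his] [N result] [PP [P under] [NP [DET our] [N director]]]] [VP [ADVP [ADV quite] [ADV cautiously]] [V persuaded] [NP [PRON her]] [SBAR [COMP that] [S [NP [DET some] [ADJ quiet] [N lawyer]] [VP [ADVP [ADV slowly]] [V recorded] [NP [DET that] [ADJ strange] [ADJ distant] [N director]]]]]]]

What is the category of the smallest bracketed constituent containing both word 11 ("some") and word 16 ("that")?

S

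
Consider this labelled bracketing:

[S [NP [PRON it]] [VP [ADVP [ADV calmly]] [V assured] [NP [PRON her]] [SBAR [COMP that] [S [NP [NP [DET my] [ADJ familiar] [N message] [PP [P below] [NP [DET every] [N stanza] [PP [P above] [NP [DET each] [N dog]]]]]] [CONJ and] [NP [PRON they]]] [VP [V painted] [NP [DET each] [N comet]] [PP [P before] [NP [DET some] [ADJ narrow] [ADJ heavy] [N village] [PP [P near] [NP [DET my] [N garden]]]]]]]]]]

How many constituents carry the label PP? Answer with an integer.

Scanning left to right, an opening `[PP` appears at word positions 9, 12, 20, 25 — 4 in total.

4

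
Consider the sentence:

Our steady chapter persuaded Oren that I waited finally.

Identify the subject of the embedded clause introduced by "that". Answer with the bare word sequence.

I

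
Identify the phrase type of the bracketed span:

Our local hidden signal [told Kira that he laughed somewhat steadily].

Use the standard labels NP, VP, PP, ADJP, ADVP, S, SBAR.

VP

The span is built around the verb "told" — a verb phrase (VP).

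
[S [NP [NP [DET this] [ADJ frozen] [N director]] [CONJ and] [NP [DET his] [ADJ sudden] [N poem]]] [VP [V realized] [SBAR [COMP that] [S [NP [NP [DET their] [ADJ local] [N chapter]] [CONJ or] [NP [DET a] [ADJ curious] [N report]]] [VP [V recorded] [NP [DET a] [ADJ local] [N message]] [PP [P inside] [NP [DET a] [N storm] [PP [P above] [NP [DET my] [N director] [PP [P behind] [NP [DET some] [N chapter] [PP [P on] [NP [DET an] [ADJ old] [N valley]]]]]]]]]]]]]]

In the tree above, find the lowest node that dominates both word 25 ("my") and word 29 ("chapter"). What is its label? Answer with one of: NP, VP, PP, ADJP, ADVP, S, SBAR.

NP

Word 25 lies under S → VP → SBAR → S → VP → PP → NP → PP → NP → DET; word 29 lies under S → VP → SBAR → S → VP → PP → NP → PP → NP → PP → NP → N. The lowest shared node is the NP.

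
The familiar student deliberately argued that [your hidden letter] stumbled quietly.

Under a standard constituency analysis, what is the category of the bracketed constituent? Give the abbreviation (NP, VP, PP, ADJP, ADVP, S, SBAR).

The bracketed span "your hidden letter" is headed by "letter", making it a noun phrase (NP).

NP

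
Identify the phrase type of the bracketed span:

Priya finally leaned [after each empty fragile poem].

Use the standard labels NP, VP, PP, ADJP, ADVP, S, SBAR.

The span is built around the preposition "after" — a prepositional phrase (PP).

PP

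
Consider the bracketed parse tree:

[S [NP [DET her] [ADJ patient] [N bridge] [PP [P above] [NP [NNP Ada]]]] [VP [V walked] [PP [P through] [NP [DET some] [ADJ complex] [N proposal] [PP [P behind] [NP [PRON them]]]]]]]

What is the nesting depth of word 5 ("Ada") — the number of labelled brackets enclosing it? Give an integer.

Counting open brackets not yet closed at "Ada": [S [NP [PP [NP [NNP = 5.

5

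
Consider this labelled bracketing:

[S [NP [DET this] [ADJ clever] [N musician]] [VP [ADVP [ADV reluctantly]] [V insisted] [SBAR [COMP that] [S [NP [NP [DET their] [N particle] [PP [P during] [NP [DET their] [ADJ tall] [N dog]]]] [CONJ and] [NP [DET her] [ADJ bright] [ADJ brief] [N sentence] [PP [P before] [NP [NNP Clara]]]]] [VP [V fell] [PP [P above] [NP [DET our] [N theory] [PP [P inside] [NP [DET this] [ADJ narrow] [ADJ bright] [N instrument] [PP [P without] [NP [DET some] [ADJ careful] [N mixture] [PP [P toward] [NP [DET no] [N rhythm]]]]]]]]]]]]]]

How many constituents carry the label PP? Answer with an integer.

Listing each PP by its span: [PP during their tall dog]; [PP before Clara]; [PP above our theory inside this narrow bright instrument without some careful mixture toward no rhythm]; [PP inside this narrow bright instrument without some careful mixture toward no rhythm]; [PP without some careful mixture toward no rhythm]; [PP toward no rhythm] — that makes 6.

6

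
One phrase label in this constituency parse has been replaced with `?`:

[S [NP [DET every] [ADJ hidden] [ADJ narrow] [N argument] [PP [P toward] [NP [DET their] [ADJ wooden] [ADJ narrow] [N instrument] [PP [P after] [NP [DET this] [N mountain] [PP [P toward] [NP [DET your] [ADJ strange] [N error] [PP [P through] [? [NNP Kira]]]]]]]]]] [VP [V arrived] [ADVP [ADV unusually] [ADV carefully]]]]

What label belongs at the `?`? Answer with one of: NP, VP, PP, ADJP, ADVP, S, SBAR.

The `?` node immediately contains: NNP 'Kira'. That is the internal structure of a noun phrase, so the label is NP.

NP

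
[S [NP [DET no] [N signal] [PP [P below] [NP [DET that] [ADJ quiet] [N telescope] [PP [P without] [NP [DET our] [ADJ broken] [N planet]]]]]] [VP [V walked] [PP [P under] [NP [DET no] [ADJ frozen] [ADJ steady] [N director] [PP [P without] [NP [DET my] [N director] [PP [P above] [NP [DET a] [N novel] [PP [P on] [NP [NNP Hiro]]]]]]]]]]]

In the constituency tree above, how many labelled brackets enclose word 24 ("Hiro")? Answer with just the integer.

Path from the root down to the word: S → VP → PP → NP → PP → NP → PP → NP → PP → NP → NNP. That is 11 enclosing brackets.

11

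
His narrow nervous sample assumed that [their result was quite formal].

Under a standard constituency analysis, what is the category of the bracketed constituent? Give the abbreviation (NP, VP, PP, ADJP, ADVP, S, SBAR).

The bracketed span "their result was quite formal" is headed by "was", making it a clause (S).

S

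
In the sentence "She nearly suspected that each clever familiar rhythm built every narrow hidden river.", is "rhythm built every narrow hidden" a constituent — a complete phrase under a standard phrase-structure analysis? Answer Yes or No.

"rhythm" belongs to the noun phrase "each clever familiar rhythm" while "hidden" belongs to the verb phrase "built every narrow hidden river"; a span that runs across that boundary is not a single phrase.

No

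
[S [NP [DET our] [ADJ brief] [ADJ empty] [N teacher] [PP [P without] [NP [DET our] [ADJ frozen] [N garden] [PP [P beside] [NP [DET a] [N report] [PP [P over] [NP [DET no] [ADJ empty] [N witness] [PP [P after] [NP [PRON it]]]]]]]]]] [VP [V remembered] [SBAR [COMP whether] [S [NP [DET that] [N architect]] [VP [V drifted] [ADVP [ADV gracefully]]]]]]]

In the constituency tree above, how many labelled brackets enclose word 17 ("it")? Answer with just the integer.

11

The word sits inside PRON, which is inside NP, inside PP, inside NP, inside PP, inside NP, inside PP, inside NP, inside PP, inside NP, inside S — 11 brackets in all.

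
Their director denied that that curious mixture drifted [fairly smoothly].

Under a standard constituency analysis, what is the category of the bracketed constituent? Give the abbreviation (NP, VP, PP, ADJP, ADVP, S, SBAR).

ADVP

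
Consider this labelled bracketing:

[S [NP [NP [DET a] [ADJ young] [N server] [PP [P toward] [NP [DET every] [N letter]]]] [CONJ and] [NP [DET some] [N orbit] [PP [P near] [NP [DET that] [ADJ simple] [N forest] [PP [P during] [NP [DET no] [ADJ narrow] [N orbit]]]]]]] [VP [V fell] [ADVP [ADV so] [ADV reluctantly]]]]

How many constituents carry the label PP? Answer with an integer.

3

Scanning left to right, an opening `[PP` appears at word positions 4, 10, 14 — 3 in total.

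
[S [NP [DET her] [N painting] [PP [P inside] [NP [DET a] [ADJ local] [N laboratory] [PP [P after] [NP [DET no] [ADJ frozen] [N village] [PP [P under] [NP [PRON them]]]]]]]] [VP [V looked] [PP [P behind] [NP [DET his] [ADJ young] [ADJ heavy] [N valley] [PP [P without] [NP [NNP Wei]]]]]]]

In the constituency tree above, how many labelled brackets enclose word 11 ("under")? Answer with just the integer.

8

The word sits inside P, which is inside PP, inside NP, inside PP, inside NP, inside PP, inside NP, inside S — 8 brackets in all.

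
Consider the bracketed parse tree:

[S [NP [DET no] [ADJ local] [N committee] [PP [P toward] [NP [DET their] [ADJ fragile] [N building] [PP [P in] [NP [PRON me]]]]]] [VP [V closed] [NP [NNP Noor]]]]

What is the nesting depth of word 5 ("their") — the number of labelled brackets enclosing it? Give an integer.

Counting open brackets not yet closed at "their": [S [NP [PP [NP [DET = 5.

5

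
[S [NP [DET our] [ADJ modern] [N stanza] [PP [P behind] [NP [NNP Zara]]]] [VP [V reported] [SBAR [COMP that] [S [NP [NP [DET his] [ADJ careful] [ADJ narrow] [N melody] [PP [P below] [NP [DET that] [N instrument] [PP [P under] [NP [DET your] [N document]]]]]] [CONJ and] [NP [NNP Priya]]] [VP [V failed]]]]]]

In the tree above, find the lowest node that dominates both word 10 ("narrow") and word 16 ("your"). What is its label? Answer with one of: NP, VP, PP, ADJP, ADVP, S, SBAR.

NP

Word 10 lies under S → VP → SBAR → S → NP → NP → ADJ; word 16 lies under S → VP → SBAR → S → NP → NP → PP → NP → PP → NP → DET. The lowest shared node is the NP.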